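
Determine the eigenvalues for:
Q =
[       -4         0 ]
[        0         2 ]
λ = -4, 2

Solve det(Q - λI) = 0. For a 2×2 matrix the characteristic equation is λ² - (trace)λ + det = 0.
trace(Q) = a + d = -4 + 2 = -2.
det(Q) = a*d - b*c = (-4)*(2) - (0)*(0) = -8 - 0 = -8.
Characteristic equation: λ² - (-2)λ + (-8) = 0.
Discriminant = (-2)² - 4*(-8) = 4 + 32 = 36.
λ = (-2 ± √36) / 2 = (-2 ± 6) / 2 = -4, 2.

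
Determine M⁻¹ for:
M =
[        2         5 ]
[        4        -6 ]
det(M) = -32
M⁻¹ =
[     3/16      5/32 ]
[      1/8     -1/16 ]

For a 2×2 matrix M = [[a, b], [c, d]] with det(M) ≠ 0, M⁻¹ = (1/det(M)) * [[d, -b], [-c, a]].
det(M) = (2)*(-6) - (5)*(4) = -12 - 20 = -32.
M⁻¹ = (1/-32) * [[-6, -5], [-4, 2]].
Dividing each entry by -32 and reducing:
M⁻¹ =
[     3/16      5/32 ]
[      1/8     -1/16 ]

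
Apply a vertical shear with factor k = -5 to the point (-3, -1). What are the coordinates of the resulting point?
(-3, 14)

Shear matrix for vertical shear with factor k = -5:
[[1, 0], [-5, 1]]
Result: (-3, -1) → (-3, 14)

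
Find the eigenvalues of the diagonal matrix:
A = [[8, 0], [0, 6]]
λ₁ = 8, λ₂ = 6

The characteristic polynomial of A is det(A - λI) = (8 - λ)(6 - λ) = 0.
The roots are λ = 8 and λ = 6, so the eigenvalues are the diagonal entries.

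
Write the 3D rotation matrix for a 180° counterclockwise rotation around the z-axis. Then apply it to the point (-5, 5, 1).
R = [[-1, 0, 0], [0, -1, 0], [0, 0, 1]]; R·(-5, 5, 1) = (5, -5, 1)

Rotation matrix for 180° around z-axis:
cos(180°) = -1, sin(180°) = 0
R = [[-1, 0, 0], [0, -1, 0], [0, 0, 1]]
Apply to (-5, 5, 1): R·[-5, 5, 1]ᵀ = (5, -5, 1)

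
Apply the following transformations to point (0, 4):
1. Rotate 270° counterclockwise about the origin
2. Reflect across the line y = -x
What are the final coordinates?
(0, -4)

Step 1: Rotate 270° → (4, 0)
Step 2: Reflect across the line y = -x → (0, -4)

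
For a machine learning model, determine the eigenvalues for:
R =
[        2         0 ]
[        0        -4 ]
λ = -4, 2

Solve det(R - λI) = 0. For a 2×2 matrix the characteristic equation is λ² - (trace)λ + det = 0.
trace(R) = a + d = 2 - 4 = -2.
det(R) = a*d - b*c = (2)*(-4) - (0)*(0) = -8 - 0 = -8.
Characteristic equation: λ² - (-2)λ + (-8) = 0.
Discriminant = (-2)² - 4*(-8) = 4 + 32 = 36.
λ = (-2 ± √36) / 2 = (-2 ± 6) / 2 = -4, 2.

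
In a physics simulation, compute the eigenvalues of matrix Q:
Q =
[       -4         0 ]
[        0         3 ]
λ = -4, 3

Solve det(Q - λI) = 0. For a 2×2 matrix the characteristic equation is λ² - (trace)λ + det = 0.
trace(Q) = a + d = -4 + 3 = -1.
det(Q) = a*d - b*c = (-4)*(3) - (0)*(0) = -12 - 0 = -12.
Characteristic equation: λ² - (-1)λ + (-12) = 0.
Discriminant = (-1)² - 4*(-12) = 1 + 48 = 49.
λ = (-1 ± √49) / 2 = (-1 ± 7) / 2 = -4, 3.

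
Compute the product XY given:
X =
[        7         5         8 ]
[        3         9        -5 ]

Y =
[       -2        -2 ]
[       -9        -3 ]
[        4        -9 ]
XY =
[      -27      -101 ]
[     -107        12 ]

Matrix multiplication: (XY)[i][j] = sum over k of X[i][k] * Y[k][j].
  (XY)[0][0] = (7)*(-2) + (5)*(-9) + (8)*(4) = -27
  (XY)[0][1] = (7)*(-2) + (5)*(-3) + (8)*(-9) = -101
  (XY)[1][0] = (3)*(-2) + (9)*(-9) + (-5)*(4) = -107
  (XY)[1][1] = (3)*(-2) + (9)*(-3) + (-5)*(-9) = 12
XY =
[      -27      -101 ]
[     -107        12 ]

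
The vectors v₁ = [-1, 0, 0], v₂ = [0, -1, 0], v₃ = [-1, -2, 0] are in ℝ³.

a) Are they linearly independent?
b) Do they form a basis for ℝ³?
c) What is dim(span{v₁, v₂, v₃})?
Not independent, not a basis, dim(span) = 2

Check whether v₃ can be written as a linear combination of v₁ and v₂.
v₃ = (1)·v₁ + (2)·v₂ = [-1, -2, 0], so the three vectors are linearly dependent.
Thus they do not form a basis for ℝ³, and dim(span{v₁, v₂, v₃}) = 2 (spanned by v₁ and v₂).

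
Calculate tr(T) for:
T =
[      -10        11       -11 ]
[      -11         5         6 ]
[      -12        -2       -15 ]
tr(T) = -10 + 5 - 15 = -20

The trace of a square matrix is the sum of its diagonal entries.
Diagonal entries of T: T[0][0] = -10, T[1][1] = 5, T[2][2] = -15.
tr(T) = -10 + 5 - 15 = -20.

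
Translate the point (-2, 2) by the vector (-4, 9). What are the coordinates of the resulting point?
(-6, 11)

Translation by (-4, 9):
x' = -2 + -4 = -6
y' = 2 + 9 = 11
Homogeneous matrix: [[1, 0, -4], [0, 1, 9], [0, 0, 1]]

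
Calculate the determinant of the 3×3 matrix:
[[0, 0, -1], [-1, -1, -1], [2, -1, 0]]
-3

Expansion along first row:
det = 0·det([[-1,-1],[-1,0]]) - 0·det([[-1,-1],[2,0]]) + -1·det([[-1,-1],[2,-1]])
    = 0·(-1·0 - -1·-1) - 0·(-1·0 - -1·2) + -1·(-1·-1 - -1·2)
    = 0·-1 - 0·2 + -1·3
    = 0 + 0 + -3 = -3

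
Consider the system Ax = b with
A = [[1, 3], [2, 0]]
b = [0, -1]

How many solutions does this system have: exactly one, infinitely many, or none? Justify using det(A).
Exactly one solution

Compute det(A) = (1)*(0) - (3)*(2) = -6.
Because det(A) ≠ 0, A is invertible and Ax = b has a unique solution for every b (here x = A⁻¹ b).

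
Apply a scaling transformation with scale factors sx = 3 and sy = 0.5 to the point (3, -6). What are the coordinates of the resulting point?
(9, -3.0)

Scaling matrix:
[[3, 0], [0, 0.50]]
Result: (3 × 3, -6 × 0.5) = (9, -3.0)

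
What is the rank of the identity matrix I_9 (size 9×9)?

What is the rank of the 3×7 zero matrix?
rank(I_9) = 9, rank(0) = 0

The identity I_9 has 9 columns that are the standard basis vectors e_1, …, e_9. These are linearly independent, so all 9 columns are pivots and rank(I_9) = 9.
The 3×7 zero matrix has every entry zero, so every row is the zero row and there are no pivots; rank(0) = 0.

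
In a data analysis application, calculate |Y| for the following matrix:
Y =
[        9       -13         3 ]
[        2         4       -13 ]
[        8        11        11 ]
det(Y) = 3291

Expand along row 0 (cofactor expansion): det(Y) = a*(e*i - f*h) - b*(d*i - f*g) + c*(d*h - e*g), where the 3×3 is [[a, b, c], [d, e, f], [g, h, i]].
Minor M_00 = (4)*(11) - (-13)*(11) = 44 + 143 = 187.
Minor M_01 = (2)*(11) - (-13)*(8) = 22 + 104 = 126.
Minor M_02 = (2)*(11) - (4)*(8) = 22 - 32 = -10.
det(Y) = (9)*(187) - (-13)*(126) + (3)*(-10) = 1683 + 1638 - 30 = 3291.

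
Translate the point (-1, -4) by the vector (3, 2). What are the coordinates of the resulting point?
(2, -2)

Translation by (3, 2):
x' = -1 + 3 = 2
y' = -4 + 2 = -2
Homogeneous matrix: [[1, 0, 3], [0, 1, 2], [0, 0, 1]]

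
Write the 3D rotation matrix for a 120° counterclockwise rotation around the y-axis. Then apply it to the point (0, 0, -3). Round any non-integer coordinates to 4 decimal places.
R = [[-1/2, 0, √3/2], [0, 1, 0], [-√3/2, 0, -1/2]]; R·(0, 0, -3) = (-2.5981, 0.0000, 1.5000)

Rotation matrix for 120° around y-axis:
cos(120°) = -1/2, sin(120°) = √3/2
R = [[-1/2, 0, √3/2], [0, 1, 0], [-√3/2, 0, -1/2]]
Apply to (0, 0, -3): R·[0, 0, -3]ᵀ = (-2.5981, 0.0000, 1.5000)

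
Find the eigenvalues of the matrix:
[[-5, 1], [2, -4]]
λ = -6 and λ = -3

Characteristic equation: det(A - λI) = 0
λ² - (trace)λ + (det) = 0
λ² - (-9)λ + (18) = 0
λ² + 9λ + 18 = 0
Solving: λ = -6, -3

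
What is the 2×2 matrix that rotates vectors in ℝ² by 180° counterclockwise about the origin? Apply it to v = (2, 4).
R = [[-1, 0], [0, -1]]; R·v = (-2, -4)

A counterclockwise rotation by angle θ in ℝ² has matrix R(θ) = [[cos θ, -sin θ], [sin θ, cos θ]].
For θ = 180°: cos θ = -1, sin θ = 0.
R(180°) = [[-1, 0], [0, -1]].
R·v = [-1·2 + (0)·4, 0·2 + -1·4] = (-2, -4).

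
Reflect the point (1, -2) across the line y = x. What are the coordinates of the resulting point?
(-2, 1)

Reflection across line y = x: (1, -2) → (-2, 1)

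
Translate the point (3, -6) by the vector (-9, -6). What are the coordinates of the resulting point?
(-6, -12)

Translation by (-9, -6):
x' = 3 + -9 = -6
y' = -6 + -6 = -12
Homogeneous matrix: [[1, 0, -9], [0, 1, -6], [0, 0, 1]]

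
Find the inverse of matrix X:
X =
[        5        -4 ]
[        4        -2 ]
det(X) = 6
X⁻¹ =
[     -1/3       2/3 ]
[     -2/3       5/6 ]

For a 2×2 matrix X = [[a, b], [c, d]] with det(X) ≠ 0, X⁻¹ = (1/det(X)) * [[d, -b], [-c, a]].
det(X) = (5)*(-2) - (-4)*(4) = -10 + 16 = 6.
X⁻¹ = (1/6) * [[-2, 4], [-4, 5]].
Dividing each entry by 6 and reducing:
X⁻¹ =
[     -1/3       2/3 ]
[     -2/3       5/6 ]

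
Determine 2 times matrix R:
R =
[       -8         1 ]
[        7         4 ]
2R =
[      -16         2 ]
[       14         8 ]

Scalar multiplication is elementwise: (2R)[i][j] = 2 * R[i][j].
  (2R)[0][0] = 2 * (-8) = -16
  (2R)[0][1] = 2 * (1) = 2
  (2R)[1][0] = 2 * (7) = 14
  (2R)[1][1] = 2 * (4) = 8
2R =
[      -16         2 ]
[       14         8 ]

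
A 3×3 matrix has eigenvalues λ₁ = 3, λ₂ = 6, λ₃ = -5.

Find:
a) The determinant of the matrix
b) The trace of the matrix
det = -90, trace = 4

Two standard eigenvalue identities:
- det(A) equals the product of the eigenvalues (counted with multiplicity).
- trace(A) equals the sum of the eigenvalues.
det(A) = (3)*(6)*(-5) = -90.
trace(A) = 3 + 6 - 5 = 4.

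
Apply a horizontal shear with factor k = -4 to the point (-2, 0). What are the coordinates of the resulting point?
(-2, 0)

Shear matrix for horizontal shear with factor k = -4:
[[1, -4], [0, 1]]
Result: (-2, 0) → (-2, 0)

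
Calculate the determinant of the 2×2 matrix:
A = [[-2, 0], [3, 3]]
-6

For A = [[a, b], [c, d]], det(A) = a*d - b*c.
det(A) = (-2)*(3) - (0)*(3) = -6 - 0 = -6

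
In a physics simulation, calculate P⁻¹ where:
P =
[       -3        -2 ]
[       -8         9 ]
det(P) = -43
P⁻¹ =
[    -9/43     -2/43 ]
[    -8/43      3/43 ]

For a 2×2 matrix P = [[a, b], [c, d]] with det(P) ≠ 0, P⁻¹ = (1/det(P)) * [[d, -b], [-c, a]].
det(P) = (-3)*(9) - (-2)*(-8) = -27 - 16 = -43.
P⁻¹ = (1/-43) * [[9, 2], [8, -3]].
Dividing each entry by -43 and reducing:
P⁻¹ =
[    -9/43     -2/43 ]
[    -8/43      3/43 ]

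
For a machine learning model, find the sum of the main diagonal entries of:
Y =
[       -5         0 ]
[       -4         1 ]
tr(Y) = -5 + 1 = -4

The trace of a square matrix is the sum of its diagonal entries.
Diagonal entries of Y: Y[0][0] = -5, Y[1][1] = 1.
tr(Y) = -5 + 1 = -4.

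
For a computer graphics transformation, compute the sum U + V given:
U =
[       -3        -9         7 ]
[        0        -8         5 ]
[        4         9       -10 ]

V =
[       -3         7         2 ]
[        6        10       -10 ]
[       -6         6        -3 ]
U + V =
[       -6        -2         9 ]
[        6         2        -5 ]
[       -2        15       -13 ]

Matrix addition is elementwise: (U+V)[i][j] = U[i][j] + V[i][j].
  (U+V)[0][0] = (-3) + (-3) = -6
  (U+V)[0][1] = (-9) + (7) = -2
  (U+V)[0][2] = (7) + (2) = 9
  (U+V)[1][0] = (0) + (6) = 6
  (U+V)[1][1] = (-8) + (10) = 2
  (U+V)[1][2] = (5) + (-10) = -5
  (U+V)[2][0] = (4) + (-6) = -2
  (U+V)[2][1] = (9) + (6) = 15
  (U+V)[2][2] = (-10) + (-3) = -13
U + V =
[       -6        -2         9 ]
[        6         2        -5 ]
[       -2        15       -13 ]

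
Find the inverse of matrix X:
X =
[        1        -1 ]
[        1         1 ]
det(X) = 2
X⁻¹ =
[      1/2       1/2 ]
[     -1/2       1/2 ]

For a 2×2 matrix X = [[a, b], [c, d]] with det(X) ≠ 0, X⁻¹ = (1/det(X)) * [[d, -b], [-c, a]].
det(X) = (1)*(1) - (-1)*(1) = 1 + 1 = 2.
X⁻¹ = (1/2) * [[1, 1], [-1, 1]].
Dividing each entry by 2 and reducing:
X⁻¹ =
[      1/2       1/2 ]
[     -1/2       1/2 ]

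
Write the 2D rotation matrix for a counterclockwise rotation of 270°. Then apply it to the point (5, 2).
R = [[0, 1], [-1, 0]]; R·(5, 2) = (2, -5)

Rotation matrix formula: R(θ) = [[cos θ, -sin θ], [sin θ, cos θ]]
For θ = 270°:
cos(270°) = 0
sin(270°) = -1
R = [[0, 1], [-1, 0]]
Apply to (5, 2): [0·5 + (1)·2, -1·5 + 0·2] = (2, -5)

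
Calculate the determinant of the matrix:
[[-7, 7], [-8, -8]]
112

For a 2×2 matrix [[a, b], [c, d]], det = ad - bc
det = (-7)(-8) - (7)(-8) = 56 - -56 = 112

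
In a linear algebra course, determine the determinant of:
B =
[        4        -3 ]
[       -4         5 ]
det(B) = 8

For a 2×2 matrix [[a, b], [c, d]], det = a*d - b*c.
det(B) = (4)*(5) - (-3)*(-4) = 20 - 12 = 8.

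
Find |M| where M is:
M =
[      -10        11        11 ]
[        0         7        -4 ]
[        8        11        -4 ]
det(M) = -1128

Expand along row 0 (cofactor expansion): det(M) = a*(e*i - f*h) - b*(d*i - f*g) + c*(d*h - e*g), where the 3×3 is [[a, b, c], [d, e, f], [g, h, i]].
Minor M_00 = (7)*(-4) - (-4)*(11) = -28 + 44 = 16.
Minor M_01 = (0)*(-4) - (-4)*(8) = 0 + 32 = 32.
Minor M_02 = (0)*(11) - (7)*(8) = 0 - 56 = -56.
det(M) = (-10)*(16) - (11)*(32) + (11)*(-56) = -160 - 352 - 616 = -1128.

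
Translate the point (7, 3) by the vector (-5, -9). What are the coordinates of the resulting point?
(2, -6)

Translation by (-5, -9):
x' = 7 + -5 = 2
y' = 3 + -9 = -6
Homogeneous matrix: [[1, 0, -5], [0, 1, -9], [0, 0, 1]]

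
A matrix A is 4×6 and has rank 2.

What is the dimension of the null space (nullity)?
4

The rank-nullity theorem for an m×n matrix states:
rank(A) + nullity(A) = n (the number of columns).
Here n = 6 and rank(A) = 2, so nullity(A) = 6 - 2 = 4.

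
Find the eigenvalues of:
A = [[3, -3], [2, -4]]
λ = -3, 2

Solve det(A - λI) = 0. For a 2×2 matrix this is λ² - (trace)λ + det = 0.
trace(A) = 3 - 4 = -1.
det(A) = (3)*(-4) - (-3)*(2) = -12 + 6 = -6.
Characteristic equation: λ² - (-1)λ + (-6) = 0.
Discriminant: (-1)² - 4*(-6) = 1 + 24 = 25.
Roots: λ = (-1 ± √25) / 2 = -3, 2.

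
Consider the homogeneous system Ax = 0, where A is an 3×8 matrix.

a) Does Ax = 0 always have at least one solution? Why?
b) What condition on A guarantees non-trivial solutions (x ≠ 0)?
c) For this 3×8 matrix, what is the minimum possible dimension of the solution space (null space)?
a) Yes, x = 0 is always a solution. b) When A has linearly dependent columns (rank < n). c) Minimum nullity = 5.

a) x = 0 satisfies A·0 = 0, so the zero vector is always a solution.
b) Non-trivial solutions exist iff the columns of A are linearly dependent, equivalently rank(A) < n (the number of columns).
c) By rank-nullity, rank(A) + nullity(A) = n = 8. Since A has only 3 rows, rank(A) ≤ 3, so nullity(A) ≥ 8 - 3 = 5.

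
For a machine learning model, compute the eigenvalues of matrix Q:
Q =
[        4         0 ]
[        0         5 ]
λ = 4, 5

Solve det(Q - λI) = 0. For a 2×2 matrix the characteristic equation is λ² - (trace)λ + det = 0.
trace(Q) = a + d = 4 + 5 = 9.
det(Q) = a*d - b*c = (4)*(5) - (0)*(0) = 20 - 0 = 20.
Characteristic equation: λ² - (9)λ + (20) = 0.
Discriminant = (9)² - 4*(20) = 81 - 80 = 1.
λ = (9 ± √1) / 2 = (9 ± 1) / 2 = 4, 5.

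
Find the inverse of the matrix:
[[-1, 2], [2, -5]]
[[-5, -2], [-2, -1]]

For [[a,b],[c,d]], inverse = (1/det)·[[d,-b],[-c,a]]
det = -1·-5 - 2·2 = 1
Inverse = (1/1)·[[-5, -2], [-2, -1]]
        = [[-5, -2], [-2, -1]]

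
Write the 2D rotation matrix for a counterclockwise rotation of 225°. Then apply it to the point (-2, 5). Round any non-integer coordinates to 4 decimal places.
R = [[-√2/2, √2/2], [-√2/2, -√2/2]]; R·(-2, 5) = (4.9497, -2.1213)

Rotation matrix formula: R(θ) = [[cos θ, -sin θ], [sin θ, cos θ]]
For θ = 225°:
cos(225°) = -√2/2
sin(225°) = -√2/2
R = [[-√2/2, √2/2], [-√2/2, -√2/2]]
Apply to (-2, 5): [-√2/2·-2 + (√2/2)·5, -√2/2·-2 + -√2/2·5] = (4.9497, -2.1213)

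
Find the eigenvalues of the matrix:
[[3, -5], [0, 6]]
λ = 3 and λ = 6

Characteristic equation: det(A - λI) = 0
λ² - (trace)λ + (det) = 0
λ² - (9)λ + (18) = 0
λ² - 9λ + 18 = 0
Solving: λ = 3, 6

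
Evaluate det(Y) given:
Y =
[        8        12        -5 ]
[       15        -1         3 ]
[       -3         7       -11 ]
det(Y) = 1282

Expand along row 0 (cofactor expansion): det(Y) = a*(e*i - f*h) - b*(d*i - f*g) + c*(d*h - e*g), where the 3×3 is [[a, b, c], [d, e, f], [g, h, i]].
Minor M_00 = (-1)*(-11) - (3)*(7) = 11 - 21 = -10.
Minor M_01 = (15)*(-11) - (3)*(-3) = -165 + 9 = -156.
Minor M_02 = (15)*(7) - (-1)*(-3) = 105 - 3 = 102.
det(Y) = (8)*(-10) - (12)*(-156) + (-5)*(102) = -80 + 1872 - 510 = 1282.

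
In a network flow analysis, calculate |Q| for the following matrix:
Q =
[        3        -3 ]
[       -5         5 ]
det(Q) = 0

For a 2×2 matrix [[a, b], [c, d]], det = a*d - b*c.
det(Q) = (3)*(5) - (-3)*(-5) = 15 - 15 = 0.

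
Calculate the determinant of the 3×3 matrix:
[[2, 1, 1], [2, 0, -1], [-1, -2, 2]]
-11

Expansion along first row:
det = 2·det([[0,-1],[-2,2]]) - 1·det([[2,-1],[-1,2]]) + 1·det([[2,0],[-1,-2]])
    = 2·(0·2 - -1·-2) - 1·(2·2 - -1·-1) + 1·(2·-2 - 0·-1)
    = 2·-2 - 1·3 + 1·-4
    = -4 + -3 + -4 = -11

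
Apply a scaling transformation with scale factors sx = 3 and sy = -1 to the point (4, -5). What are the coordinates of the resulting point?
(12, 5)

Scaling matrix:
[[3, 0], [0, -1]]
Result: (4 × 3, -5 × -1) = (12, 5)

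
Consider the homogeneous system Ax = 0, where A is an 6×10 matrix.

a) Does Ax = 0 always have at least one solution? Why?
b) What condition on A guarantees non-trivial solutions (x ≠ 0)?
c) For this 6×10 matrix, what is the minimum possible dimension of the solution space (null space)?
a) Yes, x = 0 is always a solution. b) When A has linearly dependent columns (rank < n). c) Minimum nullity = 4.

a) x = 0 satisfies A·0 = 0, so the zero vector is always a solution.
b) Non-trivial solutions exist iff the columns of A are linearly dependent, equivalently rank(A) < n (the number of columns).
c) By rank-nullity, rank(A) + nullity(A) = n = 10. Since A has only 6 rows, rank(A) ≤ 6, so nullity(A) ≥ 10 - 6 = 4.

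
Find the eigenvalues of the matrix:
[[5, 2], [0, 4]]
λ = 4 and λ = 5

Characteristic equation: det(A - λI) = 0
λ² - (trace)λ + (det) = 0
λ² - (9)λ + (20) = 0
λ² - 9λ + 20 = 0
Solving: λ = 4, 5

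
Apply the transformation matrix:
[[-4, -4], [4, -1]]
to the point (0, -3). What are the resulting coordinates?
(12, 3)

Matrix multiplication:
[[-4, -4], [4, -1]] × [0, -3]ᵀ
= [-4×0 + -4×-3, 4×0 + -1×-3]ᵀ
= [12.0000, 3.0000]ᵀ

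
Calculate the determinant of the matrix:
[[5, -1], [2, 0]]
2

For a 2×2 matrix [[a, b], [c, d]], det = ad - bc
det = (5)(0) - (-1)(2) = 0 - -2 = 2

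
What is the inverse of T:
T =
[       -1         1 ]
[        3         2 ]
det(T) = -5
T⁻¹ =
[     -2/5       1/5 ]
[      3/5       1/5 ]

For a 2×2 matrix T = [[a, b], [c, d]] with det(T) ≠ 0, T⁻¹ = (1/det(T)) * [[d, -b], [-c, a]].
det(T) = (-1)*(2) - (1)*(3) = -2 - 3 = -5.
T⁻¹ = (1/-5) * [[2, -1], [-3, -1]].
Dividing each entry by -5 and reducing:
T⁻¹ =
[     -2/5       1/5 ]
[      3/5       1/5 ]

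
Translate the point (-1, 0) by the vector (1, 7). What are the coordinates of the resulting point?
(0, 7)

Translation by (1, 7):
x' = -1 + 1 = 0
y' = 0 + 7 = 7
Homogeneous matrix: [[1, 0, 1], [0, 1, 7], [0, 0, 1]]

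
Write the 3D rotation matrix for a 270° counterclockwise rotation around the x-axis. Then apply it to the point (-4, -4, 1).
R = [[1, 0, 0], [0, 0, 1], [0, -1, 0]]; R·(-4, -4, 1) = (-4, 1, 4)

Rotation matrix for 270° around x-axis:
cos(270°) = 0, sin(270°) = -1
R = [[1, 0, 0], [0, 0, 1], [0, -1, 0]]
Apply to (-4, -4, 1): R·[-4, -4, 1]ᵀ = (-4, 1, 4)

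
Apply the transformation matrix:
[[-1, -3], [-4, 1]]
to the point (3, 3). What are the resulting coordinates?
(-12, -9)

Matrix multiplication:
[[-1, -3], [-4, 1]] × [3, 3]ᵀ
= [-1×3 + -3×3, -4×3 + 1×3]ᵀ
= [-12.0000, -9.0000]ᵀ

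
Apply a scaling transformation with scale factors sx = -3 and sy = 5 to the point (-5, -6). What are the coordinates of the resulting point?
(15, -30)

Scaling matrix:
[[-3, 0], [0, 5]]
Result: (-5 × -3, -6 × 5) = (15, -30)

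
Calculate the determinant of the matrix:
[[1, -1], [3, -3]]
0

For a 2×2 matrix [[a, b], [c, d]], det = ad - bc
det = (1)(-3) - (-1)(3) = -3 - -3 = 0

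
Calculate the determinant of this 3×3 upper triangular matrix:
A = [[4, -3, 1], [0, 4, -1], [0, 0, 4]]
64

The determinant of a triangular matrix is the product of its diagonal entries (the off-diagonal entries above the diagonal do not affect it).
det(A) = (4) * (4) * (4) = 64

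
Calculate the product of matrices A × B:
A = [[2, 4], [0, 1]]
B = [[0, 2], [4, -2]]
[[16, -4], [4, -2]]

Matrix multiplication:
C[0][0] = 2×0 + 4×4 = 16
C[0][1] = 2×2 + 4×-2 = -4
C[1][0] = 0×0 + 1×4 = 4
C[1][1] = 0×2 + 1×-2 = -2
Result: [[16, -4], [4, -2]]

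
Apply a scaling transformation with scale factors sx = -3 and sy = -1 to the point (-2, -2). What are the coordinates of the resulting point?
(6, 2)

Scaling matrix:
[[-3, 0], [0, -1]]
Result: (-2 × -3, -2 × -1) = (6, 2)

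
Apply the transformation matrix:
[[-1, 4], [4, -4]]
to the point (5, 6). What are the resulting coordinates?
(19, -4)

Matrix multiplication:
[[-1, 4], [4, -4]] × [5, 6]ᵀ
= [-1×5 + 4×6, 4×5 + -4×6]ᵀ
= [19.0000, -4.0000]ᵀ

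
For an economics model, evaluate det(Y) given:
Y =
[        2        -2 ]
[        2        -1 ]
det(Y) = 2

For a 2×2 matrix [[a, b], [c, d]], det = a*d - b*c.
det(Y) = (2)*(-1) - (-2)*(2) = -2 + 4 = 2.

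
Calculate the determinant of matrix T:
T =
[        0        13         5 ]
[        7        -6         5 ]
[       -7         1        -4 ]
det(T) = -266

Expand along row 0 (cofactor expansion): det(T) = a*(e*i - f*h) - b*(d*i - f*g) + c*(d*h - e*g), where the 3×3 is [[a, b, c], [d, e, f], [g, h, i]].
Minor M_00 = (-6)*(-4) - (5)*(1) = 24 - 5 = 19.
Minor M_01 = (7)*(-4) - (5)*(-7) = -28 + 35 = 7.
Minor M_02 = (7)*(1) - (-6)*(-7) = 7 - 42 = -35.
det(T) = (0)*(19) - (13)*(7) + (5)*(-35) = 0 - 91 - 175 = -266.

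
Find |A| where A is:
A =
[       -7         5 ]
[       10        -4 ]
det(A) = -22

For a 2×2 matrix [[a, b], [c, d]], det = a*d - b*c.
det(A) = (-7)*(-4) - (5)*(10) = 28 - 50 = -22.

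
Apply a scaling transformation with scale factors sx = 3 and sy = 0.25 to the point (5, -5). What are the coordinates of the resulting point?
(15, -1.25)

Scaling matrix:
[[3, 0], [0, 0.25]]
Result: (5 × 3, -5 × 0.25) = (15, -1.25)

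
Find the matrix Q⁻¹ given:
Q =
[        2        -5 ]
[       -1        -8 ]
det(Q) = -21
Q⁻¹ =
[     8/21     -5/21 ]
[    -1/21     -2/21 ]

For a 2×2 matrix Q = [[a, b], [c, d]] with det(Q) ≠ 0, Q⁻¹ = (1/det(Q)) * [[d, -b], [-c, a]].
det(Q) = (2)*(-8) - (-5)*(-1) = -16 - 5 = -21.
Q⁻¹ = (1/-21) * [[-8, 5], [1, 2]].
Dividing each entry by -21 and reducing:
Q⁻¹ =
[     8/21     -5/21 ]
[    -1/21     -2/21 ]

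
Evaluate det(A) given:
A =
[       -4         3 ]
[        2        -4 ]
det(A) = 10

For a 2×2 matrix [[a, b], [c, d]], det = a*d - b*c.
det(A) = (-4)*(-4) - (3)*(2) = 16 - 6 = 10.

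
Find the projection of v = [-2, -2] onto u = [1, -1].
[0, 0]

The projection of v onto u is proj_u(v) = ((v·u) / (u·u)) · u.
v·u = (-2)*(1) + (-2)*(-1) = 0.
u·u = (1)*(1) + (-1)*(-1) = 2.
coefficient = 0 / 2 = 0.
proj_u(v) = 0 · [1, -1] = [0, 0].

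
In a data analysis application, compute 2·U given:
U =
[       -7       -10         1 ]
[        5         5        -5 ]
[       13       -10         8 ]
2U =
[      -14       -20         2 ]
[       10        10       -10 ]
[       26       -20        16 ]

Scalar multiplication is elementwise: (2U)[i][j] = 2 * U[i][j].
  (2U)[0][0] = 2 * (-7) = -14
  (2U)[0][1] = 2 * (-10) = -20
  (2U)[0][2] = 2 * (1) = 2
  (2U)[1][0] = 2 * (5) = 10
  (2U)[1][1] = 2 * (5) = 10
  (2U)[1][2] = 2 * (-5) = -10
  (2U)[2][0] = 2 * (13) = 26
  (2U)[2][1] = 2 * (-10) = -20
  (2U)[2][2] = 2 * (8) = 16
2U =
[      -14       -20         2 ]
[       10        10       -10 ]
[       26       -20        16 ]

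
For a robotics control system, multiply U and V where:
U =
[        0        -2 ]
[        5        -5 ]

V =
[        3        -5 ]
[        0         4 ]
UV =
[        0        -8 ]
[       15       -45 ]

Matrix multiplication: (UV)[i][j] = sum over k of U[i][k] * V[k][j].
  (UV)[0][0] = (0)*(3) + (-2)*(0) = 0
  (UV)[0][1] = (0)*(-5) + (-2)*(4) = -8
  (UV)[1][0] = (5)*(3) + (-5)*(0) = 15
  (UV)[1][1] = (5)*(-5) + (-5)*(4) = -45
UV =
[        0        -8 ]
[       15       -45 ]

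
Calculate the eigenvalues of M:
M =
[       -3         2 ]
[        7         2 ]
λ = -5, 4

Solve det(M - λI) = 0. For a 2×2 matrix the characteristic equation is λ² - (trace)λ + det = 0.
trace(M) = a + d = -3 + 2 = -1.
det(M) = a*d - b*c = (-3)*(2) - (2)*(7) = -6 - 14 = -20.
Characteristic equation: λ² - (-1)λ + (-20) = 0.
Discriminant = (-1)² - 4*(-20) = 1 + 80 = 81.
λ = (-1 ± √81) / 2 = (-1 ± 9) / 2 = -5, 4.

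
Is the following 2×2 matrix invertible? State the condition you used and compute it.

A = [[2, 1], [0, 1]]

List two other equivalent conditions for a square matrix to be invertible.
Yes, invertible; det(A) = 2 ≠ 0. Equivalent conditions: rank(A) = 2; Ax = 0 has only the trivial solution; 0 is not an eigenvalue; the columns of A are linearly independent.

To check invertibility, compute det(A).
The given matrix is triangular, so det(A) equals the product of its diagonal entries = 2 ≠ 0.
Since det(A) ≠ 0, A is invertible.
Equivalent conditions for a square matrix A to be invertible:
- rank(A) = 2 (full rank).
- The homogeneous system Ax = 0 has only the trivial solution x = 0.
- 0 is not an eigenvalue of A.
- The columns (equivalently rows) of A are linearly independent.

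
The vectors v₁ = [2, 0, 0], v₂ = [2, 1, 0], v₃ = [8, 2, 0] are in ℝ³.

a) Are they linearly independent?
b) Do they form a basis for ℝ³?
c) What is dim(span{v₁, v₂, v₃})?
Not independent, not a basis, dim(span) = 2

Check whether v₃ can be written as a linear combination of v₁ and v₂.
v₃ = (2)·v₁ + (2)·v₂ = [8, 2, 0], so the three vectors are linearly dependent.
Thus they do not form a basis for ℝ³, and dim(span{v₁, v₂, v₃}) = 2 (spanned by v₁ and v₂).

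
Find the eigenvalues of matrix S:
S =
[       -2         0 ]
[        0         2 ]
λ = -2, 2

Solve det(S - λI) = 0. For a 2×2 matrix the characteristic equation is λ² - (trace)λ + det = 0.
trace(S) = a + d = -2 + 2 = 0.
det(S) = a*d - b*c = (-2)*(2) - (0)*(0) = -4 - 0 = -4.
Characteristic equation: λ² - (0)λ + (-4) = 0.
Discriminant = (0)² - 4*(-4) = 0 + 16 = 16.
λ = (0 ± √16) / 2 = (0 ± 4) / 2 = -2, 2.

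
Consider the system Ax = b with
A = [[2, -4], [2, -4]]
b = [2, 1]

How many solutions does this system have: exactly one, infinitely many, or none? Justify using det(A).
No solution

det(A) = (2)*(-4) - (-4)*(2) = 0, so A is singular.
The column space of A is span(column 1) = span([2, 2]).
b = [2, 1] is not a scalar multiple of column 1, so b ∉ column space and the system is inconsistent — no solution.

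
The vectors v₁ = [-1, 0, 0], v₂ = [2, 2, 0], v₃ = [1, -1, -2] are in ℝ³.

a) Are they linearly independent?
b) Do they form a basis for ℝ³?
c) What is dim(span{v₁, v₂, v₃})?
Yes independent, yes basis, dim = 3

Stack v₁, v₂, v₃ as rows of a 3×3 matrix.
[[-1, 0, 0]; [2, 2, 0]; [1, -1, -2]] is already lower triangular with nonzero diagonal entries (-1, 2, -2), so its determinant is the product of the diagonal entries, det = (-1)·(2)·(-2) = 4 ≠ 0, and the rows are linearly independent.
Three linearly independent vectors in ℝ³ form a basis for ℝ³, so dim(span{v₁,v₂,v₃}) = 3.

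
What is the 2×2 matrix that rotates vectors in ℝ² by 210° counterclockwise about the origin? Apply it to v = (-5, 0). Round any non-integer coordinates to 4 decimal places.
R = [[-√3/2, 1/2], [-1/2, -√3/2]]; R·v = (4.3301, 2.5000)

A counterclockwise rotation by angle θ in ℝ² has matrix R(θ) = [[cos θ, -sin θ], [sin θ, cos θ]].
For θ = 210°: cos θ = -√3/2, sin θ = -1/2.
R(210°) = [[-√3/2, 1/2], [-1/2, -√3/2]].
R·v = [-√3/2·-5 + (1/2)·0, -1/2·-5 + -√3/2·0] = (4.3301, 2.5000).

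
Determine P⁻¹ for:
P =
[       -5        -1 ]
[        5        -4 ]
det(P) = 25
P⁻¹ =
[    -4/25      1/25 ]
[     -1/5      -1/5 ]

For a 2×2 matrix P = [[a, b], [c, d]] with det(P) ≠ 0, P⁻¹ = (1/det(P)) * [[d, -b], [-c, a]].
det(P) = (-5)*(-4) - (-1)*(5) = 20 + 5 = 25.
P⁻¹ = (1/25) * [[-4, 1], [-5, -5]].
Dividing each entry by 25 and reducing:
P⁻¹ =
[    -4/25      1/25 ]
[     -1/5      -1/5 ]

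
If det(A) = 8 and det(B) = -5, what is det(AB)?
-40

Use the multiplicative property of determinants: det(AB) = det(A)*det(B).
det(AB) = (8)*(-5) = -40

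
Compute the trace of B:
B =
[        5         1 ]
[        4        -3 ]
tr(B) = 5 - 3 = 2

The trace of a square matrix is the sum of its diagonal entries.
Diagonal entries of B: B[0][0] = 5, B[1][1] = -3.
tr(B) = 5 - 3 = 2.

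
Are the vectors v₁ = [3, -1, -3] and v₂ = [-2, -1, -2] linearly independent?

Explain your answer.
Yes, linearly independent

Two vectors are linearly dependent iff one is a scalar multiple of the other.
No single scalar k satisfies v₂ = k·v₁ (the ratios of corresponding entries disagree), so v₁ and v₂ are linearly independent.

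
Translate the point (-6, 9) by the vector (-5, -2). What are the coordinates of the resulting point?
(-11, 7)

Translation by (-5, -2):
x' = -6 + -5 = -11
y' = 9 + -2 = 7
Homogeneous matrix: [[1, 0, -5], [0, 1, -2], [0, 0, 1]]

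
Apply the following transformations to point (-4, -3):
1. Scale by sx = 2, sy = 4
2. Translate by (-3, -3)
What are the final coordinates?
(-11, -15)

Step 1: Scale (-4, -3) by (sx, sy) = (2, 4) → (-8, -12)
Step 2: Translate by (-3, -3) → (-11, -15)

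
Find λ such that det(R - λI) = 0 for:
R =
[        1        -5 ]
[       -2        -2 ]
λ = -4, 3

Solve det(R - λI) = 0. For a 2×2 matrix the characteristic equation is λ² - (trace)λ + det = 0.
trace(R) = a + d = 1 - 2 = -1.
det(R) = a*d - b*c = (1)*(-2) - (-5)*(-2) = -2 - 10 = -12.
Characteristic equation: λ² - (-1)λ + (-12) = 0.
Discriminant = (-1)² - 4*(-12) = 1 + 48 = 49.
λ = (-1 ± √49) / 2 = (-1 ± 7) / 2 = -4, 3.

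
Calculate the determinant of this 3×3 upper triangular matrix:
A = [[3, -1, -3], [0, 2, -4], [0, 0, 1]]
6

The determinant of a triangular matrix is the product of its diagonal entries (the off-diagonal entries above the diagonal do not affect it).
det(A) = (3) * (2) * (1) = 6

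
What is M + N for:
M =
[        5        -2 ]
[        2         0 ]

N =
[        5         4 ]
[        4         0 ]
M + N =
[       10         2 ]
[        6         0 ]

Matrix addition is elementwise: (M+N)[i][j] = M[i][j] + N[i][j].
  (M+N)[0][0] = (5) + (5) = 10
  (M+N)[0][1] = (-2) + (4) = 2
  (M+N)[1][0] = (2) + (4) = 6
  (M+N)[1][1] = (0) + (0) = 0
M + N =
[       10         2 ]
[        6         0 ]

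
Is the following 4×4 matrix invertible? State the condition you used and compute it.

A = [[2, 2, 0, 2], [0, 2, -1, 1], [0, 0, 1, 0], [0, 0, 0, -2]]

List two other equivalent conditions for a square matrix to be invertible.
Yes, invertible; det(A) = -8 ≠ 0. Equivalent conditions: rank(A) = 4; Ax = 0 has only the trivial solution; 0 is not an eigenvalue; the columns of A are linearly independent.

To check invertibility, compute det(A).
The given matrix is triangular, so det(A) equals the product of its diagonal entries = -8 ≠ 0.
Since det(A) ≠ 0, A is invertible.
Equivalent conditions for a square matrix A to be invertible:
- rank(A) = 4 (full rank).
- The homogeneous system Ax = 0 has only the trivial solution x = 0.
- 0 is not an eigenvalue of A.
- The columns (equivalently rows) of A are linearly independent.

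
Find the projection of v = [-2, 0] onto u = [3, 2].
[-18/13, -12/13]

The projection of v onto u is proj_u(v) = ((v·u) / (u·u)) · u.
v·u = (-2)*(3) + (0)*(2) = -6.
u·u = (3)*(3) + (2)*(2) = 13.
coefficient = -6 / 13 = -6/13.
proj_u(v) = -6/13 · [3, 2] = [-18/13, -12/13].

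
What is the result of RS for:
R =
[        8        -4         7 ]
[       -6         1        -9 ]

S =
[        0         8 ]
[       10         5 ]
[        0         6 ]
RS =
[      -40        86 ]
[       10       -97 ]

Matrix multiplication: (RS)[i][j] = sum over k of R[i][k] * S[k][j].
  (RS)[0][0] = (8)*(0) + (-4)*(10) + (7)*(0) = -40
  (RS)[0][1] = (8)*(8) + (-4)*(5) + (7)*(6) = 86
  (RS)[1][0] = (-6)*(0) + (1)*(10) + (-9)*(0) = 10
  (RS)[1][1] = (-6)*(8) + (1)*(5) + (-9)*(6) = -97
RS =
[      -40        86 ]
[       10       -97 ]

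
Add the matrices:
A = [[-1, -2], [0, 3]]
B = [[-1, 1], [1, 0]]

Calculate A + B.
[[-2, -1], [1, 3]]

Add corresponding elements:
(-1)+(-1)=-2
(-2)+(1)=-1
(0)+(1)=1
(3)+(0)=3
A + B = [[-2, -1], [1, 3]]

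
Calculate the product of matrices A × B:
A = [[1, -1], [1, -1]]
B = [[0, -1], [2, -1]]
[[-2, 0], [-2, 0]]

Matrix multiplication:
C[0][0] = 1×0 + -1×2 = -2
C[0][1] = 1×-1 + -1×-1 = 0
C[1][0] = 1×0 + -1×2 = -2
C[1][1] = 1×-1 + -1×-1 = 0
Result: [[-2, 0], [-2, 0]]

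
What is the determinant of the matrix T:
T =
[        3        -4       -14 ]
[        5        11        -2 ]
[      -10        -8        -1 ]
det(T) = -1161

Expand along row 0 (cofactor expansion): det(T) = a*(e*i - f*h) - b*(d*i - f*g) + c*(d*h - e*g), where the 3×3 is [[a, b, c], [d, e, f], [g, h, i]].
Minor M_00 = (11)*(-1) - (-2)*(-8) = -11 - 16 = -27.
Minor M_01 = (5)*(-1) - (-2)*(-10) = -5 - 20 = -25.
Minor M_02 = (5)*(-8) - (11)*(-10) = -40 + 110 = 70.
det(T) = (3)*(-27) - (-4)*(-25) + (-14)*(70) = -81 - 100 - 980 = -1161.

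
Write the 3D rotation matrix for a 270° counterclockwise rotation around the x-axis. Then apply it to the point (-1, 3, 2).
R = [[1, 0, 0], [0, 0, 1], [0, -1, 0]]; R·(-1, 3, 2) = (-1, 2, -3)

Rotation matrix for 270° around x-axis:
cos(270°) = 0, sin(270°) = -1
R = [[1, 0, 0], [0, 0, 1], [0, -1, 0]]
Apply to (-1, 3, 2): R·[-1, 3, 2]ᵀ = (-1, 2, -3)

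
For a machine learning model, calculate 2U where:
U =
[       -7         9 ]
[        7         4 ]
2U =
[      -14        18 ]
[       14         8 ]

Scalar multiplication is elementwise: (2U)[i][j] = 2 * U[i][j].
  (2U)[0][0] = 2 * (-7) = -14
  (2U)[0][1] = 2 * (9) = 18
  (2U)[1][0] = 2 * (7) = 14
  (2U)[1][1] = 2 * (4) = 8
2U =
[      -14        18 ]
[       14         8 ]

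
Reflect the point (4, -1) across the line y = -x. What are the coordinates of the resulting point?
(1, -4)

Reflection across line y = -x: (4, -1) → (1, -4)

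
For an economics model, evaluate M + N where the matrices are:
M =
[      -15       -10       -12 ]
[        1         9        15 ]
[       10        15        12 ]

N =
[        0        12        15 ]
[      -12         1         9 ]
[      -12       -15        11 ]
M + N =
[      -15         2         3 ]
[      -11        10        24 ]
[       -2         0        23 ]

Matrix addition is elementwise: (M+N)[i][j] = M[i][j] + N[i][j].
  (M+N)[0][0] = (-15) + (0) = -15
  (M+N)[0][1] = (-10) + (12) = 2
  (M+N)[0][2] = (-12) + (15) = 3
  (M+N)[1][0] = (1) + (-12) = -11
  (M+N)[1][1] = (9) + (1) = 10
  (M+N)[1][2] = (15) + (9) = 24
  (M+N)[2][0] = (10) + (-12) = -2
  (M+N)[2][1] = (15) + (-15) = 0
  (M+N)[2][2] = (12) + (11) = 23
M + N =
[      -15         2         3 ]
[      -11        10        24 ]
[       -2         0        23 ]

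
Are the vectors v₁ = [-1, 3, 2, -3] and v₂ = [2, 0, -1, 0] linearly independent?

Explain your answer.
Yes, linearly independent

Two vectors are linearly dependent iff one is a scalar multiple of the other.
No single scalar k satisfies v₂ = k·v₁ (the ratios of corresponding entries disagree), so v₁ and v₂ are linearly independent.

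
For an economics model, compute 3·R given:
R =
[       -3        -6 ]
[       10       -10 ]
3R =
[       -9       -18 ]
[       30       -30 ]

Scalar multiplication is elementwise: (3R)[i][j] = 3 * R[i][j].
  (3R)[0][0] = 3 * (-3) = -9
  (3R)[0][1] = 3 * (-6) = -18
  (3R)[1][0] = 3 * (10) = 30
  (3R)[1][1] = 3 * (-10) = -30
3R =
[       -9       -18 ]
[       30       -30 ]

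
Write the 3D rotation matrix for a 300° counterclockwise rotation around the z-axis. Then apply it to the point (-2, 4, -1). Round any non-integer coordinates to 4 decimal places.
R = [[1/2, √3/2, 0], [-√3/2, 1/2, 0], [0, 0, 1]]; R·(-2, 4, -1) = (2.4641, 3.7321, -1.0000)

Rotation matrix for 300° around z-axis:
cos(300°) = 1/2, sin(300°) = -√3/2
R = [[1/2, √3/2, 0], [-√3/2, 1/2, 0], [0, 0, 1]]
Apply to (-2, 4, -1): R·[-2, 4, -1]ᵀ = (2.4641, 3.7321, -1.0000)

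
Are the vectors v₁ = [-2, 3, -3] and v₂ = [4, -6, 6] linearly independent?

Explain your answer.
No, linearly dependent (v₂ = -2·v₁)

Check whether there is a scalar k with v₂ = k·v₁.
Comparing components, k = -2 satisfies -2·[-2, 3, -3] = [4, -6, 6].
Since v₂ is a scalar multiple of v₁, the two vectors are linearly dependent.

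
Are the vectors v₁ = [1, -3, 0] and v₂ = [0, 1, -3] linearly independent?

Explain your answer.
Yes, linearly independent

Two vectors are linearly dependent iff one is a scalar multiple of the other.
No single scalar k satisfies v₂ = k·v₁ (the ratios of corresponding entries disagree), so v₁ and v₂ are linearly independent.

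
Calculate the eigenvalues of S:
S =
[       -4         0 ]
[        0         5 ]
λ = -4, 5

Solve det(S - λI) = 0. For a 2×2 matrix the characteristic equation is λ² - (trace)λ + det = 0.
trace(S) = a + d = -4 + 5 = 1.
det(S) = a*d - b*c = (-4)*(5) - (0)*(0) = -20 - 0 = -20.
Characteristic equation: λ² - (1)λ + (-20) = 0.
Discriminant = (1)² - 4*(-20) = 1 + 80 = 81.
λ = (1 ± √81) / 2 = (1 ± 9) / 2 = -4, 5.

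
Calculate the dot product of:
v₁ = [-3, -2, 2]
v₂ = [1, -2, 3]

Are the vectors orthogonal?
7, No

The dot product is the sum of products of corresponding components.
v₁·v₂ = (-3)*(1) + (-2)*(-2) + (2)*(3) = -3 + 4 + 6 = 7.
Two vectors are orthogonal iff their dot product is 0; here the dot product is 7, so the vectors are not orthogonal.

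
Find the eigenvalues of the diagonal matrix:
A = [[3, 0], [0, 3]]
λ₁ = 3, λ₂ = 3

The characteristic polynomial of A is det(A - λI) = (3 - λ)(3 - λ) = 0.
The roots are λ = 3 and λ = 3, so the eigenvalues are the diagonal entries.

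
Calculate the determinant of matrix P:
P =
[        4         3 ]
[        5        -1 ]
det(P) = -19

For a 2×2 matrix [[a, b], [c, d]], det = a*d - b*c.
det(P) = (4)*(-1) - (3)*(5) = -4 - 15 = -19.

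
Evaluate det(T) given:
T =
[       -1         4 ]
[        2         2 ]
det(T) = -10

For a 2×2 matrix [[a, b], [c, d]], det = a*d - b*c.
det(T) = (-1)*(2) - (4)*(2) = -2 - 8 = -10.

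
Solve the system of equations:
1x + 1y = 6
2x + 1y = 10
x = 4, y = 2

Use elimination (row reduction):
Equation 1: 1x + 1y = 6.
Equation 2: 2x + 1y = 10.
Multiply Eq1 by 2 and Eq2 by 1: 2x + 2y = 12;  2x + 1y = 10.
Subtract: (-1)y = -2, so y = 2.
Back-substitute into Eq1: 1x + 1*(2) = 6, so x = 4.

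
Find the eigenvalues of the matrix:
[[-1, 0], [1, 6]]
λ = -1 and λ = 6

Characteristic equation: det(A - λI) = 0
λ² - (trace)λ + (det) = 0
λ² - (5)λ + (-6) = 0
λ² - 5λ - 6 = 0
Solving: λ = -1, 6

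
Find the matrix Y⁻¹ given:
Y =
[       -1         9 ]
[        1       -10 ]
det(Y) = 1
Y⁻¹ =
[      -10        -9 ]
[       -1        -1 ]

For a 2×2 matrix Y = [[a, b], [c, d]] with det(Y) ≠ 0, Y⁻¹ = (1/det(Y)) * [[d, -b], [-c, a]].
det(Y) = (-1)*(-10) - (9)*(1) = 10 - 9 = 1.
Y⁻¹ = (1/1) * [[-10, -9], [-1, -1]].
Dividing each entry by 1 and reducing:
Y⁻¹ =
[      -10        -9 ]
[       -1        -1 ]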